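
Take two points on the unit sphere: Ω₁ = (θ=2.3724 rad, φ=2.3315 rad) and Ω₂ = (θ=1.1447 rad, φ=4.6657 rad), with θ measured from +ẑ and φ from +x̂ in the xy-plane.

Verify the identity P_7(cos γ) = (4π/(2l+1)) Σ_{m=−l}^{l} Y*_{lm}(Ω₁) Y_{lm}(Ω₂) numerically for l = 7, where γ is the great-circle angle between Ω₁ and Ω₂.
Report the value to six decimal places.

Summing Y*_{l m}(θ₁,φ₁)·Y_{l m}(θ₂,φ₂) over m ∈ [−7, 7]; prefactor 4π/(2·7+1) = 0.837758:
  [-7]  conj(Y_{7,-7})(Ω₁) = -0.032224-0.022644i ; Y_{7,-7}(Ω₂) = +0.083331-0.245829i ; Δ = -0.008252+0.006035i
  [-6]  conj(Y_{7,-6})(Ω₁) = -0.022471-0.150551i ; Y_{7,-6}(Ω₂) = -0.423655-0.121885i ; Δ = -0.008830+0.066521i
  [-5]  conj(Y_{7,-5})(Ω₁) = +0.209673-0.269090i ; Y_{7,-5}(Ω₂) = -0.064874+0.272834i ; Δ = +0.059814+0.074663i
  [-4]  conj(Y_{7,-4})(Ω₁) = +0.455696-0.045160i ; Y_{7,-4}(Ω₂) = -0.159660-0.030169i ; Δ = -0.074119-0.006538i
  [-3]  conj(Y_{7,-3})(Ω₁) = +0.198399+0.170983i ; Y_{7,-3}(Ω₂) = -0.047833+0.339262i ; Δ = -0.067498+0.059131i
  [-2]  conj(Y_{7,-2})(Ω₁) = -0.009874-0.199769i ; Y_{7,-2}(Ω₂) = -0.020376-0.001908i ; Δ = -0.000180+0.004089i
  [-1]  conj(Y_{7,-1})(Ω₁) = +0.251287-0.264015i ; Y_{7,-1}(Ω₂) = -0.015623+0.334376i ; Δ = +0.084354+0.088149i
  [+0]  conj(Y_{7,0})(Ω₁) = -0.095787-0.000000i ; Y_{7,0}(Ω₂) = +0.020511+0.000000i ; Δ = -0.001965-0.000000i
  [+1]  conj(Y_{7,1})(Ω₁) = -0.251287-0.264015i ; Y_{7,1}(Ω₂) = +0.015623+0.334376i ; Δ = +0.084354-0.088149i
  [+2]  conj(Y_{7,2})(Ω₁) = -0.009874+0.199769i ; Y_{7,2}(Ω₂) = -0.020376+0.001908i ; Δ = -0.000180-0.004089i
  [+3]  conj(Y_{7,3})(Ω₁) = -0.198399+0.170983i ; Y_{7,3}(Ω₂) = +0.047833+0.339262i ; Δ = -0.067498-0.059131i
  [+4]  conj(Y_{7,4})(Ω₁) = +0.455696+0.045160i ; Y_{7,4}(Ω₂) = -0.159660+0.030169i ; Δ = -0.074119+0.006538i
  [+5]  conj(Y_{7,5})(Ω₁) = -0.209673-0.269090i ; Y_{7,5}(Ω₂) = +0.064874+0.272834i ; Δ = +0.059814-0.074663i
  [+6]  conj(Y_{7,6})(Ω₁) = -0.022471+0.150551i ; Y_{7,6}(Ω₂) = -0.423655+0.121885i ; Δ = -0.008830-0.066521i
  [+7]  conj(Y_{7,7})(Ω₁) = +0.032224-0.022644i ; Y_{7,7}(Ω₂) = -0.083331-0.245829i ; Δ = -0.008252-0.006035i
Σ over m = -0.031385-0.000000i; ×(4π/15) → -0.026293-0.000000i. Real part: -0.026293

-0.026293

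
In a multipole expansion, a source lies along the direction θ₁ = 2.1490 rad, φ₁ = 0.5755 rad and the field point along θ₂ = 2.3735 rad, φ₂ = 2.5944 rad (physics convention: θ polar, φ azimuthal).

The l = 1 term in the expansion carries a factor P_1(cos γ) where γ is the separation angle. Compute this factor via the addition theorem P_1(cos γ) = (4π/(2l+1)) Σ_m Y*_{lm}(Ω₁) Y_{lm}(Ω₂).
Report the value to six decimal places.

0.140997

Summing Y*_{l m}(θ₁,φ₁)·Y_{l m}(θ₂,φ₂) over m ∈ [−1, 1]; prefactor 4π/(2·1+1) = 4.188790:
  term(m=-1) = -0.030090-0.062594i   from Y*(Ω₁)=+0.242727+0.157471i, Y(Ω₂)=-0.204989-0.124889i
  term(m=+0) = +0.093840+0.000000i   from Y*(Ω₁)=-0.267031-0.000000i, Y(Ω₂)=-0.351421+0.000000i
  term(m=+1) = -0.030090+0.062594i   from Y*(Ω₁)=-0.242727+0.157471i, Y(Ω₂)=+0.204989-0.124889i
Accumulated sum +0.033661+0.000000i; after 4π/(2l+1) scaling, +0.140997+0.000000i ⇒ P_1 = 0.140997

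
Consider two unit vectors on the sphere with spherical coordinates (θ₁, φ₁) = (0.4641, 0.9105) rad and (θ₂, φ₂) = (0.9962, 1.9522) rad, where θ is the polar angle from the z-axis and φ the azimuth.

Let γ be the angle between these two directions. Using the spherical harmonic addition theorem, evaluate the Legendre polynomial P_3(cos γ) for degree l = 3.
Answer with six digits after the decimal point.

Summing Y*_{l m}(θ₁,φ₁)·Y_{l m}(θ₂,φ₂) over m ∈ [−3, 3]; prefactor 4π/(2·3+1) = 1.795196:
  term(m=-3) = -0.009233-0.000152i   from Y*(Ω₁)=-0.034316+0.014919i, Y(Ω₂)=+0.224656+0.102105i
  term(m=-2) = -0.035147-0.062453i   from Y*(Ω₁)=-0.045338+0.177406i, Y(Ω₂)=-0.282923+0.270421i
  term(m=-1) = +0.028325-0.048444i   from Y*(Ω₁)=+0.266024+0.342558i, Y(Ω₂)=-0.048160-0.120088i
  term(m=+0) = -0.102897+0.000000i   from Y*(Ω₁)=+0.333099-0.000000i, Y(Ω₂)=-0.308907+0.000000i
  term(m=+1) = +0.028325+0.048444i   from Y*(Ω₁)=-0.266024+0.342558i, Y(Ω₂)=+0.048160-0.120088i
  term(m=+2) = -0.035147+0.062453i   from Y*(Ω₁)=-0.045338-0.177406i, Y(Ω₂)=-0.282923-0.270421i
  term(m=+3) = -0.009233+0.000152i   from Y*(Ω₁)=+0.034316+0.014919i, Y(Ω₂)=-0.224656+0.102105i
Accumulated sum -0.135006+0.000000i; after 4π/(2l+1) scaling, -0.242362+0.000000i ⇒ P_3 = -0.242362

-0.242362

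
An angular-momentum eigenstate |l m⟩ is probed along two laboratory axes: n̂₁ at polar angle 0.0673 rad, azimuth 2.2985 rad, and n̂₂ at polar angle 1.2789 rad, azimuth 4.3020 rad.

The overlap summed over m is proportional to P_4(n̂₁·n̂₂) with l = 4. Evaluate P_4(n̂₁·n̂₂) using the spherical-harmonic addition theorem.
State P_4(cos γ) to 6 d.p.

Term-by-term m-sum for l=4 (normalisation 4π/9 = 1.396263):
  m=-4: -0.00001 + 0.00000j × -0.02632 + 0.37134j = -0.00000 - 0.00000j  (running Σ = -0.00000 - 0.00000j)
  m=-3: 0.00031 + 0.00022j × 0.29832 - 0.10540j = 0.00012 + 0.00003j  (running Σ = 0.00012 + 0.00003j)
  m=-2: -0.00104 - 0.00897j × 0.08791 + 0.09436j = 0.00075 - 0.00089j  (running Σ = 0.00087 - 0.00086j)
  m=-1: -0.08379 + 0.09406j × 0.12590 - 0.28936j = 0.01667 + 0.03609j  (running Σ = 0.01754 + 0.03523j)
  m=0: 0.82722 + 0.00000j × 0.07994 + 0.00000j = 0.06613 + 0.00000j  (running Σ = 0.08367 + 0.03523j)
  m=1: 0.08379 + 0.09406j × -0.12590 - 0.28936j = 0.01667 - 0.03609j  (running Σ = 0.10034 - 0.00086j)
  m=2: -0.00104 + 0.00897j × 0.08791 - 0.09436j = 0.00075 + 0.00089j  (running Σ = 0.10109 + 0.00003j)
  m=3: -0.00031 + 0.00022j × -0.29832 - 0.10540j = 0.00012 - 0.00003j  (running Σ = 0.10121 - 0.00000j)
  m=4: -0.00001 - 0.00000j × -0.02632 - 0.37134j = -0.00000 + 0.00000j  (running Σ = 0.10121 - 0.00000j)
Accumulated sum 0.10121 - 0.00000j; after 4π/(2l+1) scaling, 0.14131 - 0.00000j ⇒ P_4 = 0.141311

0.141311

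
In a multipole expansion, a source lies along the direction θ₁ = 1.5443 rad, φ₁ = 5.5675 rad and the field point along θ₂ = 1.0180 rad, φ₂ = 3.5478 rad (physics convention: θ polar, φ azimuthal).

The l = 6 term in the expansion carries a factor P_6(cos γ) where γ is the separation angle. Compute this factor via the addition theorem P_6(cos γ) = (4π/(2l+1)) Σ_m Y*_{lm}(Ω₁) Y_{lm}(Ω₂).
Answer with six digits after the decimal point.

Addition theorem: P_6(cos γ) = (4π/13) Σ_m Y*_{lm}(Ω₁) Y_{lm}(Ω₂), m = −6…6:
  m=-6: Y*=-0.195809+0.440509i  Y=-0.139880-0.118863i  product +0.079750-0.038344i
  m=-5: Y*=-0.040101+0.018724i  Y=+0.174250+0.351489i  product -0.013569-0.010833i
  m=-4: Y*=+0.339874+0.097310i  Y=-0.020547-0.379905i  product +0.029985-0.131119i
  m=-3: Y*=+0.028108+0.043254i  Y=-0.002376+0.006466i  product -0.000346+0.000079i
  m=-2: Y*=+0.044661-0.318241i  Y=-0.235940+0.249045i  product +0.068719+0.086208i
  m=-1: Y*=+0.040995-0.035644i  Y=+0.128973-0.055475i  product +0.003310-0.006871i
  m=+0: Y*=-0.313171-0.000000i  Y=+0.308062+0.000000i  product -0.096476-0.000000i
  m=+1: Y*=-0.040995-0.035644i  Y=-0.128973-0.055475i  product +0.003310+0.006871i
  m=+2: Y*=+0.044661+0.318241i  Y=-0.235940-0.249045i  product +0.068719-0.086208i
  m=+3: Y*=-0.028108+0.043254i  Y=+0.002376+0.006466i  product -0.000346-0.000079i
  m=+4: Y*=+0.339874-0.097310i  Y=-0.020547+0.379905i  product +0.029985+0.131119i
  m=+5: Y*=+0.040101+0.018724i  Y=-0.174250+0.351489i  product -0.013569+0.010833i
  m=+6: Y*=-0.195809-0.440509i  Y=-0.139880+0.118863i  product +0.079750+0.038344i
Σ over m = +0.239222+0.000000i; ×(4π/13) → +0.231242+0.000000i. Real part: 0.231242

0.231242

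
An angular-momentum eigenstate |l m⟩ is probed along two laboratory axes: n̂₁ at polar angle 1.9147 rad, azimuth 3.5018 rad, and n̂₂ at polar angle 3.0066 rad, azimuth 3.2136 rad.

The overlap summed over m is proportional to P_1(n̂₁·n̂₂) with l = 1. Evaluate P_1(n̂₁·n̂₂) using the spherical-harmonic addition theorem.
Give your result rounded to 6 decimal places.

0.455574

Expand P_1 via completeness: Σ_{m} conj(Y_{1,m}) at Ω₁ times Y_{1,m} at Ω₂ —
  m=-1: -0.30439 - 0.11465j × -0.04638 + 0.00335j = 0.01450 + 0.00430j  (running Σ = 0.01450 + 0.00430j)
  m=0: -0.16474 + 0.00000j × -0.48416 + 0.00000j = 0.07976 + 0.00000j  (running Σ = 0.09426 + 0.00430j)
  m=1: 0.30439 - 0.11465j × 0.04638 + 0.00335j = 0.01450 - 0.00430j  (running Σ = 0.10876 + 0.00000j)
Σ over m = 0.10876 + 0.00000j; ×(4π/3) → 0.45557 + 0.00000j. Real part: 0.455574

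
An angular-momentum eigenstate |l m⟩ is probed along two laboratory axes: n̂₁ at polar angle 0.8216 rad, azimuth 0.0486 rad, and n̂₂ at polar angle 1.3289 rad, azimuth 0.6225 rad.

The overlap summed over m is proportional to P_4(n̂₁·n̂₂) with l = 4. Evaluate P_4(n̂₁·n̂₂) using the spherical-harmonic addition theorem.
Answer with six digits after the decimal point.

Expand P_4 via completeness: Σ_{m} conj(Y_{4,m}) at Ω₁ times Y_{4,m} at Ω₂ —
  m=-4: Y*=+0.124822+0.024576i  Y=-0.312644-0.238460i  product -0.033165-0.037449i
  m=-3: Y*=+0.331124+0.048623i  Y=-0.080225-0.262408i  product -0.013806-0.090790i
  m=-2: Y*=+0.401089+0.039109i  Y=-0.060386+0.178745i  product -0.031211+0.069331i
  m=-1: Y*=+0.058159+0.002829i  Y=-0.232259+0.166690i  product -0.013980+0.009038i
  m=+0: Y*=-0.358091-0.000000i  Y=+0.147444+0.000000i  product -0.052798-0.000000i
  m=+1: Y*=-0.058159+0.002829i  Y=+0.232259+0.166690i  product -0.013980-0.009038i
  m=+2: Y*=+0.401089-0.039109i  Y=-0.060386-0.178745i  product -0.031211-0.069331i
  m=+3: Y*=-0.331124+0.048623i  Y=+0.080225-0.262408i  product -0.013806+0.090790i
  m=+4: Y*=+0.124822-0.024576i  Y=-0.312644+0.238460i  product -0.033165+0.037449i
Σ over m = -0.237119-0.000000i; ×(4π/9) → -0.331081-0.000000i. Real part: -0.331081

-0.331081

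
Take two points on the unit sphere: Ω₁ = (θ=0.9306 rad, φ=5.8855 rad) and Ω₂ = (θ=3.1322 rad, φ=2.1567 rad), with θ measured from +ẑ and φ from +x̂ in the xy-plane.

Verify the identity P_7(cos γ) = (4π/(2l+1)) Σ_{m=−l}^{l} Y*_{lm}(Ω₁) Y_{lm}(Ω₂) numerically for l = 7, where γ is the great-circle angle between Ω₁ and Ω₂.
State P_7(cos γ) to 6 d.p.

Term-by-term m-sum for l=7 (normalisation 4π/15 = 0.837758):
  term(m=-7) = (0.000000, 0.000000)   from Y*(Ω₁)=(-0.099938, -0.037366), Y(Ω₂)=(-0.000000, -0.000000)
  term(m=-6) = (0.000000, 0.000000)   from Y*(Ω₁)=(-0.216457, -0.203878), Y(Ω₂)=(-0.000000, 0.000000)
  term(m=-5) = (0.000000, -0.000000)   from Y*(Ω₁)=(-0.179658, -0.404878), Y(Ω₂)=(-0.000000, 0.000000)
  term(m=-4) = (0.000000, -0.000000)   from Y*(Ω₁)=(-0.005927, -0.297120), Y(Ω₂)=(0.000000, 0.000000)
  term(m=-3) = (-0.000000, 0.000001)   from Y*(Ω₁)=(-0.049311, 0.124273), Y(Ω₂)=(0.000007, -0.000001)
  term(m=-2) = (0.000093, 0.000222)   from Y*(Ω₁)=(-0.254303, 0.259427), Y(Ω₂)=(0.000257, -0.000610)
  term(m=-1) = (0.000595, 0.000396)   from Y*(Ω₁)=(-0.017183, 0.007218), Y(Ω₂)=(-0.021219, -0.031973)
  term(m=+0) = (-0.385219, 0.000000)   from Y*(Ω₁)=(0.353024, -0.000000), Y(Ω₂)=(-1.091199, 0.000000)
  term(m=+1) = (0.000595, -0.000396)   from Y*(Ω₁)=(0.017183, 0.007218), Y(Ω₂)=(0.021219, -0.031973)
  term(m=+2) = (0.000093, -0.000222)   from Y*(Ω₁)=(-0.254303, -0.259427), Y(Ω₂)=(0.000257, 0.000610)
  term(m=+3) = (-0.000000, -0.000001)   from Y*(Ω₁)=(0.049311, 0.124273), Y(Ω₂)=(-0.000007, -0.000001)
  term(m=+4) = (0.000000, 0.000000)   from Y*(Ω₁)=(-0.005927, 0.297120), Y(Ω₂)=(0.000000, -0.000000)
  term(m=+5) = (0.000000, 0.000000)   from Y*(Ω₁)=(0.179658, -0.404878), Y(Ω₂)=(0.000000, 0.000000)
  term(m=+6) = (0.000000, -0.000000)   from Y*(Ω₁)=(-0.216457, 0.203878), Y(Ω₂)=(-0.000000, -0.000000)
  term(m=+7) = (0.000000, -0.000000)   from Y*(Ω₁)=(0.099938, -0.037366), Y(Ω₂)=(0.000000, -0.000000)
Total Σ_m = (-0.383843, -0.000000). Multiply by 0.837758: (-0.321568, -0.000000). P_7(cos γ) = -0.321568

-0.321568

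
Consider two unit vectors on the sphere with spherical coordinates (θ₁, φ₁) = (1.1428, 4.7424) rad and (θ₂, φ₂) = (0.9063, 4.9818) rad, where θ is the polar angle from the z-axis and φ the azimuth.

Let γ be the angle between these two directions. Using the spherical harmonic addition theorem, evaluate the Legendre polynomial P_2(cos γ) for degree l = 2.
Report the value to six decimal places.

Term-by-term m-sum for l=2 (normalisation 4π/5 = 2.513274):
  m=-2: Y*=(-0.319157, -0.019179)  Y=(-0.205467, 0.122834)  product (0.067932, -0.035263)
  m=-1: Y*=(0.008754, -0.291591)  Y=(0.099821, 0.361508)  product (0.106286, -0.025942)
  m=+0: Y*=(-0.152398, -0.000000)  Y=(0.044413, 0.000000)  product (-0.006768, -0.000000)
  m=+1: Y*=(-0.008754, -0.291591)  Y=(-0.099821, 0.361508)  product (0.106286, 0.025942)
  m=+2: Y*=(-0.319157, 0.019179)  Y=(-0.205467, -0.122834)  product (0.067932, 0.035263)
Accumulated sum (0.341669, 0.000000); after 4π/(2l+1) scaling, (0.858707, 0.000000) ⇒ P_2 = 0.858707

0.858707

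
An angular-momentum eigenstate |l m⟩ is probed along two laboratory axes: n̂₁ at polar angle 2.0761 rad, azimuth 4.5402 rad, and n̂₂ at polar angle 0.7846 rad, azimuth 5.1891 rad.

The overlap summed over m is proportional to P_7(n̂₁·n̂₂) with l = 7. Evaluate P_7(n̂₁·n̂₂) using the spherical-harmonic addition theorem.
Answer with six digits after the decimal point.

-0.264943

Summing Y*_{l m}(θ₁,φ₁)·Y_{l m}(θ₂,φ₂) over m ∈ [−7, 7]; prefactor 4π/(2·7+1) = 0.837758:
  m=-7: 0.18343 + 0.07019j × 0.00853 + 0.04311j = -0.00146 + 0.00851j  (running Σ = -0.00146 + 0.00851j)
  m=-6: 0.20820 - 0.34919j × 0.15824 + 0.04573j = 0.04891 - 0.04573j  (running Σ = 0.04745 - 0.03723j)
  m=-5: -0.29213 - 0.25102j × 0.24475 - 0.25852j = -0.13640 + 0.01409j  (running Σ = -0.08894 - 0.02314j)
  m=-4: -0.00744 + 0.00612j × -0.14981 - 0.42890j = 0.00374 + 0.00227j  (running Σ = -0.08520 - 0.02087j)
  m=-3: -0.16890 - 0.29735j × -0.22453 - 0.03179j = 0.02847 + 0.07213j  (running Σ = -0.05673 + 0.05127j)
  m=-2: -0.15961 + 0.05725j × 0.13514 - 0.19035j = -0.01067 + 0.03812j  (running Σ = -0.06741 + 0.08938j)
  m=-1: -0.04763 - 0.27389j × -0.15853 - 0.30697j = -0.07652 + 0.05804j  (running Σ = -0.14393 + 0.14743j)
  m=0: -0.20761 + 0.00000j × 0.13676 + 0.00000j = -0.02839 + 0.00000j  (running Σ = -0.17232 + 0.14743j)
  m=1: 0.04763 - 0.27389j × 0.15853 - 0.30697j = -0.07652 - 0.05804j  (running Σ = -0.24885 + 0.08938j)
  m=2: -0.15961 - 0.05725j × 0.13514 + 0.19035j = -0.01067 - 0.03812j  (running Σ = -0.25952 + 0.05127j)
  m=3: 0.16890 - 0.29735j × 0.22453 - 0.03179j = 0.02847 - 0.07213j  (running Σ = -0.23105 - 0.02087j)
  m=4: -0.00744 - 0.00612j × -0.14981 + 0.42890j = 0.00374 - 0.00227j  (running Σ = -0.22731 - 0.02314j)
  m=5: 0.29213 - 0.25102j × -0.24475 - 0.25852j = -0.13640 - 0.01409j  (running Σ = -0.36370 - 0.03723j)
  m=6: 0.20820 + 0.34919j × 0.15824 - 0.04573j = 0.04891 + 0.04573j  (running Σ = -0.31479 + 0.00851j)
  m=7: -0.18343 + 0.07019j × -0.00853 + 0.04311j = -0.00146 - 0.00851j  (running Σ = -0.31625 + 0.00000j)
Total Σ_m = -0.31625 + 0.00000j. Multiply by 0.837758: -0.26494 + 0.00000j. P_7(cos γ) = -0.264943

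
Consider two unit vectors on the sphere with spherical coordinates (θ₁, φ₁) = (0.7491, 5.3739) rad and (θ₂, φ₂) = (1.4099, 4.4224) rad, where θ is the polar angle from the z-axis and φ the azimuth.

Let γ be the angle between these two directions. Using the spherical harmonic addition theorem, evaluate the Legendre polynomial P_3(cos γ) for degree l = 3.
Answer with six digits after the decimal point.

Addition theorem: P_3(cos γ) = (4π/7) Σ_m Y*_{lm}(Ω₁) Y_{lm}(Ω₂), m = −3…3:
  [-3]  conj(Y_{3,-3})(Ω₁) = -0.12064 - 0.05297j ; Y_{3,-3}(Ω₂) = 0.30669 - 0.25876j ; Δ = -0.05071 + 0.01497j
  [-2]  conj(Y_{3,-2})(Ω₁) = -0.08512 - 0.33646j ; Y_{3,-2}(Ω₂) = -0.13344 - 0.08742j ; Δ = -0.01806 + 0.05234j
  [-1]  conj(Y_{3,-1})(Ω₁) = 0.22731 - 0.29197j ; Y_{3,-1}(Ω₂) = 0.07951 - 0.26646j ; Δ = -0.05973 - 0.08378j
  [+0]  conj(Y_{3,0})(Ω₁) = -0.08709 + 0.00000j ; Y_{3,0}(Ω₂) = -0.17168 + 0.00000j ; Δ = 0.01495 + 0.00000j
  [+1]  conj(Y_{3,1})(Ω₁) = -0.22731 - 0.29197j ; Y_{3,1}(Ω₂) = -0.07951 - 0.26646j ; Δ = -0.05973 + 0.08378j
  [+2]  conj(Y_{3,2})(Ω₁) = -0.08512 + 0.33646j ; Y_{3,2}(Ω₂) = -0.13344 + 0.08742j ; Δ = -0.01806 - 0.05234j
  [+3]  conj(Y_{3,3})(Ω₁) = 0.12064 - 0.05297j ; Y_{3,3}(Ω₂) = -0.30669 - 0.25876j ; Δ = -0.05071 - 0.01497j
Accumulated sum -0.24202 + 0.00000j; after 4π/(2l+1) scaling, -0.43448 + 0.00000j ⇒ P_3 = -0.434478

-0.434478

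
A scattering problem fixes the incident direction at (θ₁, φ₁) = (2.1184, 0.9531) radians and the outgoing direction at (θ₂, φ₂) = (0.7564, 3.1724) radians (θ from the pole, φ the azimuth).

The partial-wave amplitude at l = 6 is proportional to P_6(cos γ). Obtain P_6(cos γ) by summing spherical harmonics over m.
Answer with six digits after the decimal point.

Addition theorem: P_6(cos γ) = (4π/13) Σ_m Y*_{lm}(Ω₁) Y_{lm}(Ω₂), m = −6…6:
  m=-6: (0.158067, -0.100113) × (0.049622, -0.009278) = (0.006915, -0.006434)  (running Σ = (0.006915, -0.006434))
  m=-5: (-0.020982, 0.394690) × (-0.183128, 0.028434) = (-0.007380, -0.072875)  (running Σ = (-0.000465, -0.079310))
  m=-4: (-0.294283, -0.233534) × (0.378539, -0.046885) = (-0.122347, -0.074604)  (running Σ = (-0.122812, -0.153914))
  m=-3: (-0.003698, 0.001072) × (-0.429858, 0.039842) = (0.001547, -0.000608)  (running Σ = (-0.121265, -0.154522))
  m=-2: (0.113656, -0.326060) × (0.109088, -0.006730) = (0.010204, -0.036334)  (running Σ = (-0.111061, -0.190857))
  m=-1: (0.075014, 0.105589) × (0.336133, -0.010359) = (0.026309, 0.034715)  (running Σ = (-0.084752, -0.156142))
  m=0: (0.312604, -0.000000) × (-0.216644, 0.000000) = (-0.067724, 0.000000)  (running Σ = (-0.152476, -0.156142))
  m=1: (-0.075014, 0.105589) × (-0.336133, -0.010359) = (0.026309, -0.034715)  (running Σ = (-0.126168, -0.190857))
  m=2: (0.113656, 0.326060) × (0.109088, 0.006730) = (0.010204, 0.036334)  (running Σ = (-0.115964, -0.154522))
  m=3: (0.003698, 0.001072) × (0.429858, 0.039842) = (0.001547, 0.000608)  (running Σ = (-0.114417, -0.153914))
  m=4: (-0.294283, 0.233534) × (0.378539, 0.046885) = (-0.122347, 0.074604)  (running Σ = (-0.236763, -0.079310))
  m=5: (0.020982, 0.394690) × (0.183128, 0.028434) = (-0.007380, 0.072875)  (running Σ = (-0.244143, -0.006434))
  m=6: (0.158067, 0.100113) × (0.049622, 0.009278) = (0.006915, 0.006434)  (running Σ = (-0.237229, -0.000000))
Accumulated sum (-0.237229, -0.000000); after 4π/(2l+1) scaling, (-0.229316, -0.000000) ⇒ P_6 = -0.229316

-0.229316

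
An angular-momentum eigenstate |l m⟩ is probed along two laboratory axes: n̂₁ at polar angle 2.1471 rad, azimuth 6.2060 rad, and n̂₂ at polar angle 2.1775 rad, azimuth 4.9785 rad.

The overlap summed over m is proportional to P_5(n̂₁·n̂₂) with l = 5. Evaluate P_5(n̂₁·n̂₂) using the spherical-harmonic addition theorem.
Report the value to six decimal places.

Addition theorem: P_5(cos γ) = (4π/11) Σ_m Y*_{lm}(Ω₁) Y_{lm}(Ω₂), m = −5…5:
  [-5]  conj(Y_{5,-5})(Ω₁) = 0.17821 - 0.07241j ; Y_{5,-5}(Ω₂) = 0.16870 + 0.04133j ; Δ = 0.03306 - 0.00485j
  [-4]  conj(Y_{5,-4})(Ω₁) = -0.37664 + 0.12012j ; Y_{5,-4}(Ω₂) = -0.18487 + 0.33336j ; Δ = 0.02959 - 0.14776j
  [-3]  conj(Y_{5,-3})(Ω₁) = 0.33198 - 0.07828j ; Y_{5,-3}(Ω₂) = -0.26455 - 0.25780j ; Δ = -0.10801 - 0.06487j
  [-2]  conj(Y_{5,-2})(Ω₁) = 0.07003 - 0.01090j ; Y_{5,-2}(Ω₂) = -0.01391 + 0.00819j ; Δ = -0.00088 + 0.00073j
  [-1]  conj(Y_{5,-1})(Ω₁) = -0.34956 + 0.02703j ; Y_{5,-1}(Ω₂) = -0.09216 - 0.33812j ; Δ = 0.04136 + 0.11570j
  [+0]  conj(Y_{5,0})(Ω₁) = 0.01473 + 0.00000j ; Y_{5,0}(Ω₂) = 0.07322 + 0.00000j ; Δ = 0.00108 + 0.00000j
  [+1]  conj(Y_{5,1})(Ω₁) = 0.34956 + 0.02703j ; Y_{5,1}(Ω₂) = 0.09216 - 0.33812j ; Δ = 0.04136 - 0.11570j
  [+2]  conj(Y_{5,2})(Ω₁) = 0.07003 + 0.01090j ; Y_{5,2}(Ω₂) = -0.01391 - 0.00819j ; Δ = -0.00088 - 0.00073j
  [+3]  conj(Y_{5,3})(Ω₁) = -0.33198 - 0.07828j ; Y_{5,3}(Ω₂) = 0.26455 - 0.25780j ; Δ = -0.10801 + 0.06487j
  [+4]  conj(Y_{5,4})(Ω₁) = -0.37664 - 0.12012j ; Y_{5,4}(Ω₂) = -0.18487 - 0.33336j ; Δ = 0.02959 + 0.14776j
  [+5]  conj(Y_{5,5})(Ω₁) = -0.17821 - 0.07241j ; Y_{5,5}(Ω₂) = -0.16870 + 0.04133j ; Δ = 0.03306 + 0.00485j
Total Σ_m = -0.00871 - 0.00000j. Multiply by 1.142397: -0.00994 - 0.00000j. P_5(cos γ) = -0.009945

-0.009945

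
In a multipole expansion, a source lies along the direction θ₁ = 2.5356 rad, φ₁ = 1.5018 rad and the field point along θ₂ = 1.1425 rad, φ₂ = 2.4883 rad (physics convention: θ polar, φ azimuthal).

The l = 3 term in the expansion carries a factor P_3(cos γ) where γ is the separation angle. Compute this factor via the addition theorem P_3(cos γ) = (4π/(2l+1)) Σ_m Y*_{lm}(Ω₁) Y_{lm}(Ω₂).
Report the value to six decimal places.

0.082912

Term-by-term m-sum for l=3 (normalisation 4π/7 = 1.795196):
  term(m=-3) = -0.02381 - 0.00438j   from Y*(Ω₁)=-0.01584 - 0.07545j, Y(Ω₂)=0.11914 - 0.29060j
  term(m=-2) = 0.03747 + 0.08808j   from Y*(Ω₁)=0.26992 - 0.03749j, Y(Ω₂)=0.09173 + 0.33905j
  term(m=-1) = -0.00976 + 0.01476j   from Y*(Ω₁)=0.03018 + 0.43667j, Y(Ω₂)=0.03211 + 0.02458j
  term(m=+0) = 0.03840 + 0.00000j   from Y*(Ω₁)=-0.11591 + 0.00000j, Y(Ω₂)=-0.33129 + 0.00000j
  term(m=+1) = -0.00976 - 0.01476j   from Y*(Ω₁)=-0.03018 + 0.43667j, Y(Ω₂)=-0.03211 + 0.02458j
  term(m=+2) = 0.03747 - 0.08808j   from Y*(Ω₁)=0.26992 + 0.03749j, Y(Ω₂)=0.09173 - 0.33905j
  term(m=+3) = -0.02381 + 0.00438j   from Y*(Ω₁)=0.01584 - 0.07545j, Y(Ω₂)=-0.11914 - 0.29060j
Total Σ_m = 0.04619 - 0.00000j. Multiply by 1.795196: 0.08291 - 0.00000j. P_3(cos γ) = 0.082912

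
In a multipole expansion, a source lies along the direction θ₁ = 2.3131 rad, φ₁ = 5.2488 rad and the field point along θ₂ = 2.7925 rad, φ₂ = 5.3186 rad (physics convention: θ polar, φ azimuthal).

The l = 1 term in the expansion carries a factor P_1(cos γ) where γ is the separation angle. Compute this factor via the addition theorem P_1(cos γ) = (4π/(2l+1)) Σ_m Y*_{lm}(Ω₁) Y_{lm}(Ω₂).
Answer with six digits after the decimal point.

0.886658

Addition theorem: P_1(cos γ) = (4π/3) Σ_m Y*_{lm}(Ω₁) Y_{lm}(Ω₂), m = −1…1:
  m=-1: +0.130114-0.218840i × +0.067331+0.097117i = +0.030014-0.002098i  (running Σ = +0.030014-0.002098i)
  m=0: -0.330289-0.000000i × -0.459132+0.000000i = +0.151646+0.000000i  (running Σ = +0.181660-0.002098i)
  m=1: -0.130114-0.218840i × -0.067331+0.097117i = +0.030014+0.002098i  (running Σ = +0.211674+0.000000i)
Accumulated sum +0.211674+0.000000i; after 4π/(2l+1) scaling, +0.886658+0.000000i ⇒ P_1 = 0.886658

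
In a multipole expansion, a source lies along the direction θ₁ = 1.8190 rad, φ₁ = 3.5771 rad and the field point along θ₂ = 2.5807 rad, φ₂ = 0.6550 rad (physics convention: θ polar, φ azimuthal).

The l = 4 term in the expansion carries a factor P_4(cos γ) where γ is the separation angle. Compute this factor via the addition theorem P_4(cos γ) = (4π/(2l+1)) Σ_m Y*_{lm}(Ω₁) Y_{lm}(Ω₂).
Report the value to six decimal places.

Summing Y*_{l m}(θ₁,φ₁)·Y_{l m}(θ₂,φ₂) over m ∈ [−4, 4]; prefactor 4π/(2·4+1) = 1.396263:
  term(m=-4) = +0.008843-0.010653i   from Y*(Ω₁)=-0.066579+0.385016i, Y(Ω₂)=-0.030721-0.017655i
  term(m=-3) = -0.035340+0.027342i   from Y*(Ω₁)=+0.073159+0.270354i, Y(Ω₂)=+0.061273+0.147299i
  term(m=-2) = -0.062520+0.029356i   from Y*(Ω₁)=-0.116923-0.138877i, Y(Ω₂)=+0.098100-0.367589i
  term(m=-1) = +0.121953-0.027206i   from Y*(Ω₁)=-0.263277-0.122504i, Y(Ω₂)=-0.341247+0.262120i
  term(m=+0) = -0.007607+0.000000i   from Y*(Ω₁)=+0.139316-0.000000i, Y(Ω₂)=-0.054599+0.000000i
  term(m=+1) = +0.121953+0.027206i   from Y*(Ω₁)=+0.263277-0.122504i, Y(Ω₂)=+0.341247+0.262120i
  term(m=+2) = -0.062520-0.029356i   from Y*(Ω₁)=-0.116923+0.138877i, Y(Ω₂)=+0.098100+0.367589i
  term(m=+3) = -0.035340-0.027342i   from Y*(Ω₁)=-0.073159+0.270354i, Y(Ω₂)=-0.061273+0.147299i
  term(m=+4) = +0.008843+0.010653i   from Y*(Ω₁)=-0.066579-0.385016i, Y(Ω₂)=-0.030721+0.017655i
Accumulated sum +0.058265+0.000000i; after 4π/(2l+1) scaling, +0.081354+0.000000i ⇒ P_4 = 0.081354

0.081354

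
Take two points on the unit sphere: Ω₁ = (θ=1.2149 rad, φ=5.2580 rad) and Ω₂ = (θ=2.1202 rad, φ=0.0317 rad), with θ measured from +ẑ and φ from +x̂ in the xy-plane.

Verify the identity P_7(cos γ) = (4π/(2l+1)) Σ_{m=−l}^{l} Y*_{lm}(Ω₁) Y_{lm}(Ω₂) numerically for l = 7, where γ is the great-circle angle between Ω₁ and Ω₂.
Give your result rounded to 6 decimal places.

-0.294234

Addition theorem: P_7(cos γ) = (4π/15) Σ_m Y*_{lm}(Ω₁) Y_{lm}(Ω₂), m = −7…7:
  term(m=-7) = 0.02296 - 0.04683j   from Y*(Ω₁)=0.19931 - 0.24764j, Y(Ω₂)=0.16006 - 0.03611j
  term(m=-6) = -0.16592 + 0.00966j   from Y*(Ω₁)=0.43828 + 0.05822j, Y(Ω₂)=-0.36913 + 0.07107j
  term(m=-5) = 0.03501 + 0.05438j   from Y*(Ω₁)=0.06169 + 0.14058j, Y(Ω₂)=0.41598 - 0.06649j
  term(m=-4) = -0.01444 + 0.02742j   from Y*(Ω₁)=0.16114 - 0.22975j, Y(Ω₂)=-0.10954 + 0.01396j
  term(m=-3) = -0.07924 + 0.00230j   from Y*(Ω₁)=0.26410 + 0.01747j, Y(Ω₂)=-0.29815 + 0.02844j
  term(m=-2) = -0.02407 - 0.03989j   from Y*(Ω₁)=-0.08295 - 0.15949j, Y(Ω₂)=0.25867 - 0.01642j
  term(m=-1) = 0.02888 - 0.05115j   from Y*(Ω₁)=0.15104 - 0.24880j, Y(Ω₂)=0.20171 - 0.00640j
  term(m=+0) = 0.04245 + 0.00000j   from Y*(Ω₁)=-0.14761 + 0.00000j, Y(Ω₂)=-0.28754 + 0.00000j
  term(m=+1) = 0.02888 + 0.05115j   from Y*(Ω₁)=-0.15104 - 0.24880j, Y(Ω₂)=-0.20171 - 0.00640j
  term(m=+2) = -0.02407 + 0.03989j   from Y*(Ω₁)=-0.08295 + 0.15949j, Y(Ω₂)=0.25867 + 0.01642j
  term(m=+3) = -0.07924 - 0.00230j   from Y*(Ω₁)=-0.26410 + 0.01747j, Y(Ω₂)=0.29815 + 0.02844j
  term(m=+4) = -0.01444 - 0.02742j   from Y*(Ω₁)=0.16114 + 0.22975j, Y(Ω₂)=-0.10954 - 0.01396j
  term(m=+5) = 0.03501 - 0.05438j   from Y*(Ω₁)=-0.06169 + 0.14058j, Y(Ω₂)=-0.41598 - 0.06649j
  term(m=+6) = -0.16592 - 0.00966j   from Y*(Ω₁)=0.43828 - 0.05822j, Y(Ω₂)=-0.36913 - 0.07107j
  term(m=+7) = 0.02296 + 0.04683j   from Y*(Ω₁)=-0.19931 - 0.24764j, Y(Ω₂)=-0.16006 - 0.03611j
Total Σ_m = -0.35122 + 0.00000j. Multiply by 0.837758: -0.29423 + 0.00000j. P_7(cos γ) = -0.294234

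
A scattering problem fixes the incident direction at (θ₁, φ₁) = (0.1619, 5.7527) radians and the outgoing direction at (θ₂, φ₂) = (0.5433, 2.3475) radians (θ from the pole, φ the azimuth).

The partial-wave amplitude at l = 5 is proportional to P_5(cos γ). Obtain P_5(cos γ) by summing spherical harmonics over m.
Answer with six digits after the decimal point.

Addition theorem: P_5(cos γ) = (4π/11) Σ_m Y*_{lm}(Ω₁) Y_{lm}(Ω₂), m = −5…5:
  term(m=-5) = -0.00000 - 0.00000j   from Y*(Ω₁)=-0.00004 - 0.00002j, Y(Ω₂)=0.01158 + 0.01263j
  term(m=-4) = 0.00004 + 0.00008j   from Y*(Ω₁)=-0.00051 - 0.00083j, Y(Ω₂)=-0.08968 - 0.00312j
  term(m=-3) = -0.00212 - 0.00214j   from Y*(Ω₁)=-0.00023 - 0.01125j, Y(Ω₂)=0.19395 - 0.18409j
  term(m=-2) = 0.03354 + 0.01952j   from Y*(Ω₁)=0.04077 - 0.07291j, Y(Ω₂)=-0.00808 + 0.46450j
  term(m=-1) = -0.12128 - 0.03273j   from Y*(Ω₁)=0.32449 - 0.19033j, Y(Ω₂)=-0.23407 - 0.23817j
  term(m=+0) = -0.18774 + 0.00000j   from Y*(Ω₁)=0.76033 + 0.00000j, Y(Ω₂)=-0.24691 + 0.00000j
  term(m=+1) = -0.12128 + 0.03273j   from Y*(Ω₁)=-0.32449 - 0.19033j, Y(Ω₂)=0.23407 - 0.23817j
  term(m=+2) = 0.03354 - 0.01952j   from Y*(Ω₁)=0.04077 + 0.07291j, Y(Ω₂)=-0.00808 - 0.46450j
  term(m=+3) = -0.00212 + 0.00214j   from Y*(Ω₁)=0.00023 - 0.01125j, Y(Ω₂)=-0.19395 - 0.18409j
  term(m=+4) = 0.00004 - 0.00008j   from Y*(Ω₁)=-0.00051 + 0.00083j, Y(Ω₂)=-0.08968 + 0.00312j
  term(m=+5) = -0.00000 + 0.00000j   from Y*(Ω₁)=0.00004 - 0.00002j, Y(Ω₂)=-0.01158 + 0.01263j
Total Σ_m = -0.36738 - 0.00000j. Multiply by 1.142397: -0.41969 - 0.00000j. P_5(cos γ) = -0.419690

-0.419690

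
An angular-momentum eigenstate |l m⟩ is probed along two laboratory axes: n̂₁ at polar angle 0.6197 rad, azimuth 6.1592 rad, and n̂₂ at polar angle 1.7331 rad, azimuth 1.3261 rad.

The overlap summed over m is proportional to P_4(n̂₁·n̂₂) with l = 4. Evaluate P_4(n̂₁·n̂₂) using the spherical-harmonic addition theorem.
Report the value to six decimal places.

Summing Y*_{l m}(θ₁,φ₁)·Y_{l m}(θ₂,φ₂) over m ∈ [−4, 4]; prefactor 4π/(2·4+1) = 1.396263:
  [-4]  conj(Y_{4,-4})(Ω₁) = (0.044286, -0.023961) ; Y_{4,-4}(Ω₂) = (0.234219, 0.348295) ; Δ = (0.018718, 0.009813)
  [-3]  conj(Y_{4,-3})(Ω₁) = (0.185969, -0.072549) ; Y_{4,-3}(Ω₂) = (0.130224, -0.144323) ; Δ = (0.013747, -0.036287)
  [-2]  conj(Y_{4,-2})(Ω₁) = (0.398043, -0.100777) ; Y_{4,-2}(Ω₂) = (0.234988, 0.125156) ; Δ = (0.106148, 0.026136)
  [-1]  conj(Y_{4,-1})(Ω₁) = (0.363736, -0.045330) ; Y_{4,-1}(Ω₂) = (0.051490, -0.206206) ; Δ = (0.009381, -0.077339)
  [+0]  conj(Y_{4,0})(Ω₁) = (-0.159768, -0.000000) ; Y_{4,0}(Ω₂) = (0.237013, 0.000000) ; Δ = (-0.037867, -0.000000)
  [+1]  conj(Y_{4,1})(Ω₁) = (-0.363736, -0.045330) ; Y_{4,1}(Ω₂) = (-0.051490, -0.206206) ; Δ = (0.009381, 0.077339)
  [+2]  conj(Y_{4,2})(Ω₁) = (0.398043, 0.100777) ; Y_{4,2}(Ω₂) = (0.234988, -0.125156) ; Δ = (0.106148, -0.026136)
  [+3]  conj(Y_{4,3})(Ω₁) = (-0.185969, -0.072549) ; Y_{4,3}(Ω₂) = (-0.130224, -0.144323) ; Δ = (0.013747, 0.036287)
  [+4]  conj(Y_{4,4})(Ω₁) = (0.044286, 0.023961) ; Y_{4,4}(Ω₂) = (0.234219, -0.348295) ; Δ = (0.018718, -0.009813)
Accumulated sum (0.258122, 0.000000); after 4π/(2l+1) scaling, (0.360406, 0.000000) ⇒ P_4 = 0.360406

0.360406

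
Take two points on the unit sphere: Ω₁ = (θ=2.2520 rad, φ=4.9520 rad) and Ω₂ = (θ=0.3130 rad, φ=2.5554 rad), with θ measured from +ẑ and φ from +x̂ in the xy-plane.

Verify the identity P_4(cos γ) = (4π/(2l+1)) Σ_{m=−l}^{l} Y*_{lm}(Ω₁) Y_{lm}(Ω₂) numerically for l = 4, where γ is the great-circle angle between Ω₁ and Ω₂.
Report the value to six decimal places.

Expand P_4 via completeness: Σ_{m} conj(Y_{4,m}) at Ω₁ times Y_{4,m} at Ω₂ —
  m=-4: 0.09263 + 0.13186j × -0.00278 + 0.00284j = -0.00063 - 0.00010j  (running Σ = -0.00063 - 0.00010j)
  m=-3: 0.24331 - 0.27807j × 0.00649 - 0.03415j = -0.00792 - 0.01011j  (running Σ = -0.00855 - 0.01022j)
  m=-2: -0.31811 - 0.16530j × 0.06566 + 0.15599j = 0.00490 - 0.06048j  (running Σ = -0.00365 - 0.07069j)
  m=-1: 0.01231 - 0.05038j × -0.38520 - 0.25579j = -0.01763 + 0.01626j  (running Σ = -0.02128 - 0.05444j)
  m=0: -0.35890 + 0.00000j × 0.47838 + 0.00000j = -0.17169 + 0.00000j  (running Σ = -0.19297 - 0.05444j)
  m=1: -0.01231 - 0.05038j × 0.38520 - 0.25579j = -0.01763 - 0.01626j  (running Σ = -0.21060 - 0.07069j)
  m=2: -0.31811 + 0.16530j × 0.06566 - 0.15599j = 0.00490 + 0.06048j  (running Σ = -0.20570 - 0.01022j)
  m=3: -0.24331 - 0.27807j × -0.00649 - 0.03415j = -0.00792 + 0.01011j  (running Σ = -0.21362 - 0.00010j)
  m=4: 0.09263 - 0.13186j × -0.00278 - 0.00284j = -0.00063 + 0.00010j  (running Σ = -0.21425 + 0.00000j)
Σ over m = -0.21425 + 0.00000j; ×(4π/9) → -0.29915 + 0.00000j. Real part: -0.299151

-0.299151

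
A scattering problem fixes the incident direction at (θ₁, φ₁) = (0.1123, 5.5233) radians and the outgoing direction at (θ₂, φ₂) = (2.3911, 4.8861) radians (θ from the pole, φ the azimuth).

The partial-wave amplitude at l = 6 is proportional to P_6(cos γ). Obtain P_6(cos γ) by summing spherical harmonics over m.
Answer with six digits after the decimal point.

Summing Y*_{l m}(θ₁,φ₁)·Y_{l m}(θ₂,φ₂) over m ∈ [−6, 6]; prefactor 4π/(2·6+1) = 0.966644:
  [-6]  conj(Y_{6,-6})(Ω₁) = (-0.000000, 0.000001) ; Y_{6,-6}(Ω₂) = (-0.024512, 0.041977) ; Δ = (-0.000000, -0.000000)
  [-5]  conj(Y_{6,-5})(Ω₁) = (-0.000023, 0.000018) ; Y_{6,-5}(Ω₂) = (-0.137851, -0.116639) ; Δ = (0.000005, 0.000000)
  [-4]  conj(Y_{6,-4})(Ω₁) = (-0.000552, -0.000057) ; Y_{6,-4}(Ω₂) = (0.289554, -0.241347) ; Δ = (-0.000173, 0.000117)
  [-3]  conj(Y_{6,-3})(Ω₁) = (-0.004662, -0.005437) ; Y_{6,-3}(Ω₂) = (0.216956, 0.377928) ; Δ = (0.001043, -0.002941)
  [-2]  conj(Y_{6,-2})(Ω₁) = (0.003213, -0.062917) ; Y_{6,-2}(Ω₂) = (-0.115844, 0.041948) ; Δ = (0.002267, 0.007423)
  [-1]  conj(Y_{6,-1})(Ω₁) = (0.251192, -0.238691) ; Y_{6,-1}(Ω₂) = (0.057011, 0.324887) ; Δ = (0.091869, 0.068001)
  [+0]  conj(Y_{6,0})(Ω₁) = (0.886749, -0.000000) ; Y_{6,0}(Ω₂) = (-0.229397, 0.000000) ; Δ = (-0.203418, 0.000000)
  [+1]  conj(Y_{6,1})(Ω₁) = (-0.251192, -0.238691) ; Y_{6,1}(Ω₂) = (-0.057011, 0.324887) ; Δ = (0.091869, -0.068001)
  [+2]  conj(Y_{6,2})(Ω₁) = (0.003213, 0.062917) ; Y_{6,2}(Ω₂) = (-0.115844, -0.041948) ; Δ = (0.002267, -0.007423)
  [+3]  conj(Y_{6,3})(Ω₁) = (0.004662, -0.005437) ; Y_{6,3}(Ω₂) = (-0.216956, 0.377928) ; Δ = (0.001043, 0.002941)
  [+4]  conj(Y_{6,4})(Ω₁) = (-0.000552, 0.000057) ; Y_{6,4}(Ω₂) = (0.289554, 0.241347) ; Δ = (-0.000173, -0.000117)
  [+5]  conj(Y_{6,5})(Ω₁) = (0.000023, 0.000018) ; Y_{6,5}(Ω₂) = (0.137851, -0.116639) ; Δ = (0.000005, -0.000000)
  [+6]  conj(Y_{6,6})(Ω₁) = (-0.000000, -0.000001) ; Y_{6,6}(Ω₂) = (-0.024512, -0.041977) ; Δ = (-0.000000, 0.000000)
Σ over m = (-0.013397, 0.000000); ×(4π/13) → (-0.012950, 0.000000). Real part: -0.012950

-0.012950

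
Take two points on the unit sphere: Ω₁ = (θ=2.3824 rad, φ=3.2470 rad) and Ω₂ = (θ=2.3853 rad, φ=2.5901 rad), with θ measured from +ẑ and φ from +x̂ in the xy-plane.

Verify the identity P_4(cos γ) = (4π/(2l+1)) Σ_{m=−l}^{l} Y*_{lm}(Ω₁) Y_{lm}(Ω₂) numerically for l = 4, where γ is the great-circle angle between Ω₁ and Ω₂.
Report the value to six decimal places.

0.218160

Addition theorem: P_4(cos γ) = (4π/9) Σ_m Y*_{lm}(Ω₁) Y_{lm}(Ω₂), m = −4…4:
  term(m=-4) = (-0.008490, 0.004793)   from Y*(Ω₁)=(0.090645, 0.040657), Y(Ω₂)=(-0.058225, 0.078995)
  term(m=-3) = (-0.033919, 0.080248)   from Y*(Ω₁)=(0.281435, 0.092086), Y(Ω₂)=(-0.024592, 0.293184)
  term(m=-2) = (0.046042, 0.175192)   from Y*(Ω₁)=(0.415894, 0.088999), Y(Ω₂)=(0.192054, 0.380143)
  term(m=-1) = (0.021239, 0.016379)   from Y*(Ω₁)=(0.160525, 0.016983), Y(Ω₂)=(0.141522, 0.087059)
  term(m=+0) = (0.106501, 0.000000)   from Y*(Ω₁)=(-0.327408, -0.000000), Y(Ω₂)=(-0.325284, 0.000000)
  term(m=+1) = (0.021239, -0.016379)   from Y*(Ω₁)=(-0.160525, 0.016983), Y(Ω₂)=(-0.141522, 0.087059)
  term(m=+2) = (0.046042, -0.175192)   from Y*(Ω₁)=(0.415894, -0.088999), Y(Ω₂)=(0.192054, -0.380143)
  term(m=+3) = (-0.033919, -0.080248)   from Y*(Ω₁)=(-0.281435, 0.092086), Y(Ω₂)=(0.024592, 0.293184)
  term(m=+4) = (-0.008490, -0.004793)   from Y*(Ω₁)=(0.090645, -0.040657), Y(Ω₂)=(-0.058225, -0.078995)
Total Σ_m = (0.156246, 0.000000). Multiply by 1.396263: (0.218160, 0.000000). P_4(cos γ) = 0.218160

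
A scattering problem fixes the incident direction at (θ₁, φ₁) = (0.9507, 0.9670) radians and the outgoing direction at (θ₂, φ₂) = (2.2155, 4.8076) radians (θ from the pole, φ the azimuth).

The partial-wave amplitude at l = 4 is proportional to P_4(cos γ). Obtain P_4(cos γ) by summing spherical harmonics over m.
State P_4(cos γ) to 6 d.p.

-0.062936

Summing Y*_{l m}(θ₁,φ₁)·Y_{l m}(θ₂,φ₂) over m ∈ [−4, 4]; prefactor 4π/(2·4+1) = 1.396263:
  [-4]  conj(Y_{4,-4})(Ω₁) = -0.145115-0.128930i ; Y_{4,-4}(Ω₂) = +0.167667-0.067133i ; Δ = -0.032987-0.011875i
  [-3]  conj(Y_{4,-3})(Ω₁) = -0.380757+0.093417i ; Y_{4,-3}(Ω₂) = +0.108222+0.368526i ; Δ = -0.075633-0.130209i
  [-2]  conj(Y_{4,-2})(Ω₁) = -0.107352+0.282458i ; Y_{4,-2}(Ω₂) = -0.320662+0.061810i ; Δ = +0.016965-0.097209i
  [-1]  conj(Y_{4,-1})(Ω₁) = -0.080810-0.117163i ; Y_{4,-1}(Ω₂) = +0.010195+0.106753i ; Δ = +0.011684-0.009821i
  [+0]  conj(Y_{4,0})(Ω₁) = -0.332115-0.000000i ; Y_{4,0}(Ω₂) = -0.345865+0.000000i ; Δ = +0.114867+0.000000i
  [+1]  conj(Y_{4,1})(Ω₁) = +0.080810-0.117163i ; Y_{4,1}(Ω₂) = -0.010195+0.106753i ; Δ = +0.011684+0.009821i
  [+2]  conj(Y_{4,2})(Ω₁) = -0.107352-0.282458i ; Y_{4,2}(Ω₂) = -0.320662-0.061810i ; Δ = +0.016965+0.097209i
  [+3]  conj(Y_{4,3})(Ω₁) = +0.380757+0.093417i ; Y_{4,3}(Ω₂) = -0.108222+0.368526i ; Δ = -0.075633+0.130209i
  [+4]  conj(Y_{4,4})(Ω₁) = -0.145115+0.128930i ; Y_{4,4}(Ω₂) = +0.167667+0.067133i ; Δ = -0.032987+0.011875i
Accumulated sum -0.045075-0.000000i; after 4π/(2l+1) scaling, -0.062936-0.000000i ⇒ P_4 = -0.062936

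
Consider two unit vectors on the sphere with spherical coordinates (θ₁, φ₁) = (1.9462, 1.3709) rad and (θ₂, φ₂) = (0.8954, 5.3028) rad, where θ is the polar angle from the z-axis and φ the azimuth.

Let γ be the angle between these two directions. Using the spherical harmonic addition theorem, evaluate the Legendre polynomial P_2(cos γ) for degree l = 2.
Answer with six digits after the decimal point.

Expand P_2 via completeness: Σ_{m} conj(Y_{2,m}) at Ω₁ times Y_{2,m} at Ω₂ —
  [-2]  conj(Y_{2,-2})(Ω₁) = (-0.307981, 0.130137) ; Y_{2,-2}(Ω₂) = (-0.089447, 0.217620) ; Δ = (-0.000772, -0.078663)
  [-1]  conj(Y_{2,-1})(Ω₁) = (-0.052328, -0.258280) ; Y_{2,-1}(Ω₂) = (0.209857, 0.313148) ; Δ = (0.069899, -0.070588)
  [+0]  conj(Y_{2,0})(Ω₁) = (-0.188197, -0.000000) ; Y_{2,0}(Ω₂) = (0.054452, 0.000000) ; Δ = (-0.010248, -0.000000)
  [+1]  conj(Y_{2,1})(Ω₁) = (0.052328, -0.258280) ; Y_{2,1}(Ω₂) = (-0.209857, 0.313148) ; Δ = (0.069899, 0.070588)
  [+2]  conj(Y_{2,2})(Ω₁) = (-0.307981, -0.130137) ; Y_{2,2}(Ω₂) = (-0.089447, -0.217620) ; Δ = (-0.000772, 0.078663)
Accumulated sum (0.128005, 0.000000); after 4π/(2l+1) scaling, (0.321711, 0.000000) ⇒ P_2 = 0.321711

0.321711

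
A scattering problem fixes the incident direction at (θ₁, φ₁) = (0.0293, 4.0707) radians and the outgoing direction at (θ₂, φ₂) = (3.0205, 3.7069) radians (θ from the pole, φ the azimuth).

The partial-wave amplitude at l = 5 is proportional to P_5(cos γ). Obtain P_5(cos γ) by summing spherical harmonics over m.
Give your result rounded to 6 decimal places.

-0.840482

Summing Y*_{l m}(θ₁,φ₁)·Y_{l m}(θ₂,φ₂) over m ∈ [−5, 5]; prefactor 4π/(2·5+1) = 1.142397:
  m=-5: Y*=+0.000000+0.000000i  Y=+0.000011+0.000004i  product -0.000000+0.000000i
  m=-4: Y*=-0.000001-0.000001i  Y=+0.000198+0.000239i  product -0.000000-0.000000i
  m=-3: Y*=+0.000065-0.000024i  Y=+0.000599+0.004761i  product +0.000000+0.000000i
  m=-2: Y*=-0.000823+0.002785i  Y=-0.020463+0.043445i  product -0.000104-0.000093i
  m=-1: Y*=-0.044794-0.059952i  Y=-0.248158+0.157423i  product +0.020554+0.007826i
  m=+0: Y*=+0.929588-0.000000i  Y=-0.835443+0.000000i  product -0.776618+0.000000i
  m=+1: Y*=+0.044794-0.059952i  Y=+0.248158+0.157423i  product +0.020554-0.007826i
  m=+2: Y*=-0.000823-0.002785i  Y=-0.020463-0.043445i  product -0.000104+0.000093i
  m=+3: Y*=-0.000065-0.000024i  Y=-0.000599+0.004761i  product +0.000000-0.000000i
  m=+4: Y*=-0.000001+0.000001i  Y=+0.000198-0.000239i  product -0.000000+0.000000i
  m=+5: Y*=-0.000000+0.000000i  Y=-0.000011+0.000004i  product -0.000000-0.000000i
Σ over m = -0.735718-0.000000i; ×(4π/11) → -0.840482-0.000000i. Real part: -0.840482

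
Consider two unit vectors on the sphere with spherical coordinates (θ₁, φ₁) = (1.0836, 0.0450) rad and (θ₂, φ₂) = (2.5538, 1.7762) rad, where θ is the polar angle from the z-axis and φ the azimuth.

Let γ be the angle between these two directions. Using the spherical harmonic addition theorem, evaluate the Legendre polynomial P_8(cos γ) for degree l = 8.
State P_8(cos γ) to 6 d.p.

-0.156056

Summing Y*_{l m}(θ₁,φ₁)·Y_{l m}(θ₂,φ₂) over m ∈ [−8, 8]; prefactor 4π/(2·8+1) = 0.739198:
  m=-8: Y*=(0.179322, 0.067497)  Y=(-0.000334, -0.004596)  product (0.000250, -0.000847)
  m=-7: Y*=(0.386064, 0.125799)  Y=(-0.027418, -0.003667)  product (-0.010124, -0.004865)
  m=-6: Y*=(0.395072, 0.109339)  Y=(-0.034106, 0.096916)  product (-0.024071, 0.034560)
  m=-5: Y*=(0.057473, 0.013154)  Y=(0.224306, 0.135610)  product (0.011108, 0.010744)
  m=-4: Y*=(-0.319836, -0.058200)  Y=(0.308606, -0.331810)  product (-0.118015, 0.088164)
  m=-3: Y*=(-0.230647, -0.031328)  Y=(-0.264877, -0.374012)  product (0.049376, 0.094563)
  m=-2: Y*=(0.217998, 0.019673)  Y=(-0.069587, 0.030312)  product (-0.015766, 0.005239)
  m=-1: Y*=(0.281173, 0.012661)  Y=(-0.079660, -0.382353)  product (-0.017557, -0.108516)
  m=+0: Y*=(-0.180676, -0.000000)  Y=(-0.212988, 0.000000)  product (0.038482, 0.000000)
  m=+1: Y*=(-0.281173, 0.012661)  Y=(0.079660, -0.382353)  product (-0.017557, 0.108516)
  m=+2: Y*=(0.217998, -0.019673)  Y=(-0.069587, -0.030312)  product (-0.015766, -0.005239)
  m=+3: Y*=(0.230647, -0.031328)  Y=(0.264877, -0.374012)  product (0.049376, -0.094563)
  m=+4: Y*=(-0.319836, 0.058200)  Y=(0.308606, 0.331810)  product (-0.118015, -0.088164)
  m=+5: Y*=(-0.057473, 0.013154)  Y=(-0.224306, 0.135610)  product (0.011108, -0.010744)
  m=+6: Y*=(0.395072, -0.109339)  Y=(-0.034106, -0.096916)  product (-0.024071, -0.034560)
  m=+7: Y*=(-0.386064, 0.125799)  Y=(0.027418, -0.003667)  product (-0.010124, 0.004865)
  m=+8: Y*=(0.179322, -0.067497)  Y=(-0.000334, 0.004596)  product (0.000250, 0.000847)
Accumulated sum (-0.211116, -0.000000); after 4π/(2l+1) scaling, (-0.156056, -0.000000) ⇒ P_8 = -0.156056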